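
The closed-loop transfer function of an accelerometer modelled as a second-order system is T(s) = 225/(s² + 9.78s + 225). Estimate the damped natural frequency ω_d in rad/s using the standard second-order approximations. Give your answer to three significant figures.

ω_d ≈ 14.2 rad/s

Matching coefficients with s² + 2ζω_n s + ω_n² gives ω_n² = 225 ⇒ ω_n = 15.0 rad/s, and ζ = 9.78/(2ω_n) = 0.326.
ω_d = 15.0·√(1 − 0.326²) = 14.2 rad/s.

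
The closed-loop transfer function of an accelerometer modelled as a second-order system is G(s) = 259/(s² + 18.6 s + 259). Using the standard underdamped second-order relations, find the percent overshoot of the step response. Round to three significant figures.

%OS ≈ 10.8%

Comparing the denominator to s² + 2ζω_n s + ω_n²: ω_n = √259 = 16.1 rad/s, and 2ζω_n = 18.6 so ζ = 18.6/(2·16.1) = 0.578.
Overshoot: exp(−π·0.578/√(1−0.578²)) = 0.108, i.e. 10.8%.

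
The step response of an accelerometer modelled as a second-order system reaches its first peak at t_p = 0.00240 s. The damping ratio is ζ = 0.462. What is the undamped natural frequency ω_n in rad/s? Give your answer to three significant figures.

Peak time t_p = π/ω_d, so ω_d = π/t_p = π/0.00240 = 1310 rad/s.
ω_n = ω_d/√(1−ζ²) = 1310/√0.787 = 1480 rad/s.

ω_n ≈ 1480 rad/s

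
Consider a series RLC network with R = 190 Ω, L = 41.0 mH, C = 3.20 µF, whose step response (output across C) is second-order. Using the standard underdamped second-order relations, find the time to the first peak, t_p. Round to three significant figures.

t_p ≈ 0.00209 s

For a series RLC circuit (capacitor voltage as output), ω_n = 1/√(LC) = 1/√(41.0 mH · 3.20 µF) = 2760 rad/s.
ζ = (R/2)·√(C/L) = (190/2)·√(3.20 µF/41.0 mH) = 0.839.
ω_d = ω_n√(1−ζ²) = 1500 rad/s. t_p = π/ω_d = 0.00209 s.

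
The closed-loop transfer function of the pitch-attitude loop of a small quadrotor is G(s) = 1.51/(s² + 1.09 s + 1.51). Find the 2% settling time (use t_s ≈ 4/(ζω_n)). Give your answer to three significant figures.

Comparing the denominator to s² + 2ζω_n s + ω_n²: ω_n = √1.51 = 1.23 rad/s, and 2ζω_n = 1.09 so ζ = 1.09/(2·1.23) = 0.444.
t_s ≈ 4/(ζω_n) = 4/(0.444·1.23) = 7.34 s.

t_s ≈ 7.34 s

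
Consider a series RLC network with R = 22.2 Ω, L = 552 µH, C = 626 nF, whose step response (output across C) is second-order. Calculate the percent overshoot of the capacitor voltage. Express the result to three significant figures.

For a series RLC circuit (capacitor voltage as output), ω_n = 1/√(LC) = 1/√(552 µH · 626 nF) = 53800 rad/s.
ζ = (R/2)·√(C/L) = (22.2/2)·√(626 nF/552 µH) = 0.374.
Overshoot: exp(−π·0.374/√(1−0.374²)) = 0.282, i.e. 28.2%.

%OS ≈ 28.2%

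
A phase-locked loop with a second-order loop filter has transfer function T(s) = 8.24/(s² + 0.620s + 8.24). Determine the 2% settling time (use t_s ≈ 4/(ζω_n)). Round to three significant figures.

Matching coefficients with s² + 2ζω_n s + ω_n² gives ω_n² = 8.24 ⇒ ω_n = 2.87 rad/s, and ζ = 0.620/(2ω_n) = 0.108.
t_s ≈ 4/(ζω_n) = 4/(0.108·2.87) = 12.9 s.

t_s ≈ 12.9 s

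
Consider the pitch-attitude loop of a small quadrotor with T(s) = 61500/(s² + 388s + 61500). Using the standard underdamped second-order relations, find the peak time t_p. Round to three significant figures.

Comparing the denominator to s² + 2ζω_n s + ω_n²: ω_n = √61500 = 248 rad/s, and 2ζω_n = 388 so ζ = 388/(2·248) = 0.782.
ω_d = 248·√(1 − 0.782²) = 154 rad/s. Then t_p = π/ω_d = 0.0203 s.

t_p ≈ 0.0203 s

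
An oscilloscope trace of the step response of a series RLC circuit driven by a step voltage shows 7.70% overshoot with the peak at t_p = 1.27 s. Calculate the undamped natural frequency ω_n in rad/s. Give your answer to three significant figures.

ω_n ≈ 3.19 rad/s

The overshoot fixes ζ = −ln(OS)/√(π²+ln²(OS)) = 0.632.
t_p = π/ω_d ⇒ ω_d = 2.47 rad/s; then ω_n = ω_d/√(1−ζ²) = 3.19 rad/s.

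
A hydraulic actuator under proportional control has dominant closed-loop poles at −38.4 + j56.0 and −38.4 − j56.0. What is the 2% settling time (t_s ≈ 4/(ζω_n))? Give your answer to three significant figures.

t_s ≈ 0.104 s

For poles at −σ ± jω_d, ζω_n = σ = 38.4, so t_s ≈ 4/σ = 0.104 s.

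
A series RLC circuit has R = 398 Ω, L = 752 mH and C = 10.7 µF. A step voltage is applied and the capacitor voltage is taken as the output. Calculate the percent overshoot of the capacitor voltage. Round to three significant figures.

For a series RLC circuit (capacitor voltage as output), ω_n = 1/√(LC) = 1/√(752 mH · 10.7 µF) = 353 rad/s.
ζ = (R/2)·√(C/L) = (398/2)·√(10.7 µF/752 mH) = 0.751.
Overshoot: exp(−π·0.751/√(1−0.751²)) = 0.0282, i.e. 2.82%.

%OS ≈ 2.82%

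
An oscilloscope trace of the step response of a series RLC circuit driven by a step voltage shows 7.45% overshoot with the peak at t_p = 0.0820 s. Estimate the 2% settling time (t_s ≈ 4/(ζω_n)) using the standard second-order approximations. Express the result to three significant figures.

t_s ≈ 0.126 s

The overshoot fixes ζ = −ln(OS)/√(π²+ln²(OS)) = 0.637.
t_p = π/ω_d ⇒ ω_d = 38.3 rad/s; then ω_n = ω_d/√(1−ζ²) = 49.7 rad/s.
t_s ≈ 4/(ζω_n) = 4/(0.637·49.7) = 0.126 s.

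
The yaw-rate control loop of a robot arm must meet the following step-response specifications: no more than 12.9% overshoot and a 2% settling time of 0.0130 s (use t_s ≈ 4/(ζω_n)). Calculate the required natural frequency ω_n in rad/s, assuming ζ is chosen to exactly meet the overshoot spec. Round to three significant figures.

ω_n ≈ 563 rad/s

ζ = −ln(OS)/√(π² + (ln OS)²). With OS = 0.129, ln OS = −2.048 and ζ = 2.048/3.750 = 0.546.
Then ω_n = 4/(ζ t_s) = 4/(0.546 × 0.0130) = 563 rad/s.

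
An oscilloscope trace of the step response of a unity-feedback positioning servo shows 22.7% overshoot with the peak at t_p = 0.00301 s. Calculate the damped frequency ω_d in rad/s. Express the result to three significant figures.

ω_d ≈ 1040 rad/s

t_p = π/ω_d, so ω_d = π/0.00301 = 1040 rad/s.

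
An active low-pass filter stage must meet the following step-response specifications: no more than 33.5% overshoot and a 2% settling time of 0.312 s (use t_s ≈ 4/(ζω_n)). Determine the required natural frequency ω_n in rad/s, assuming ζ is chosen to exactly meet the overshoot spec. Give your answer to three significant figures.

ω_n ≈ 39.0 rad/s

ζ = −ln(OS)/√(π² + (ln OS)²). With OS = 0.335, ln OS = −1.094 and ζ = 1.094/3.327 = 0.329.
Then ω_n = 4/(ζ t_s) = 4/(0.329 × 0.312) = 39.0 rad/s.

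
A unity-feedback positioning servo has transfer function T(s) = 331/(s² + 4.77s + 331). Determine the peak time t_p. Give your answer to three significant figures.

ω_n = √331 = 18.2 rad/s; ζ = 4.77/(2·18.2) = 0.131.
ω_d = 18.2·√(1 − 0.131²) = 18.0 rad/s. Then t_p = π/ω_d = 0.174 s.

t_p ≈ 0.174 s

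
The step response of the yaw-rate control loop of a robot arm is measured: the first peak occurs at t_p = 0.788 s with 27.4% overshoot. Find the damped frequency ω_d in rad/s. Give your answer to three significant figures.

t_p = π/ω_d, so ω_d = π/0.788 = 3.99 rad/s.

ω_d ≈ 3.99 rad/s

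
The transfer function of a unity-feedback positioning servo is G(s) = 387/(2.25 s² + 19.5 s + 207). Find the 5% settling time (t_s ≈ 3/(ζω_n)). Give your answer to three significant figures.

t_s ≈ 0.692 s

Dividing through by 2.25: denominator becomes s² + 8.667 s + 92.00.
So ω_n = √92.00 = 9.59 rad/s and ζ = 8.667/(2·9.59) = 0.452.
t_s ≈ 3/(ζω_n) = 0.692 s.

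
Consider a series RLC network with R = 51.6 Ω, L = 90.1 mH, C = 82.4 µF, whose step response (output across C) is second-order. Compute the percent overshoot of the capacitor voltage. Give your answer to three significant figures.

%OS ≈ 1.99%

For a series RLC circuit (capacitor voltage as output), ω_n = 1/√(LC) = 1/√(90.1 mH · 82.4 µF) = 367 rad/s.
ζ = (R/2)·√(C/L) = (51.6/2)·√(82.4 µF/90.1 mH) = 0.780.
Overshoot: exp(−π·0.780/√(1−0.780²)) = 0.0199, i.e. 1.99%.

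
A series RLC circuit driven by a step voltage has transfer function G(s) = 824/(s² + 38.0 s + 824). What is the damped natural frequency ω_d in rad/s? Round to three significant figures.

ω_n = √824 = 28.7 rad/s; ζ = 38.0/(2·28.7) = 0.662.
ω_d = ω_n√(1−ζ²) = 21.5 rad/s.

ω_d ≈ 21.5 rad/s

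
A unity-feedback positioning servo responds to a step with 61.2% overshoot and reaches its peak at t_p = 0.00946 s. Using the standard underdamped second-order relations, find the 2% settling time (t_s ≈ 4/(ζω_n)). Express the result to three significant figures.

The overshoot fixes ζ = −ln(OS)/√(π²+ln²(OS)) = 0.154.
From t_p = π/ω_d, ω_d = π/0.00946 = 332 rad/s, so ω_n = ω_d/√(1−ζ²) = 336 rad/s.
t_s ≈ 4/(ζω_n) = 4/(0.154·336) = 0.0771 s.

t_s ≈ 0.0771 s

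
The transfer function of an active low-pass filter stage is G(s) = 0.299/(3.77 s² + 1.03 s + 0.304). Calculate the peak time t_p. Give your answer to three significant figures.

t_p ≈ 12.6 s

Dividing through by 3.77: denominator becomes s² + 0.2732 s + 0.08064.
So ω_n = √0.08064 = 0.284 rad/s and ζ = 0.2732/(2·0.284) = 0.481.
ω_d = 0.284·√(1 − 0.481²) = 0.249 rad/s. t_p = π/ω_d = 12.6 s.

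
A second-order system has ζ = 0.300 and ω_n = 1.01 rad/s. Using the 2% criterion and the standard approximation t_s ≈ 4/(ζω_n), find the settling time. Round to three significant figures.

t_s ≈ 4/(ζω_n) = 4/(0.300 × 1.01) = 13.2 s.

t_s ≈ 13.2 s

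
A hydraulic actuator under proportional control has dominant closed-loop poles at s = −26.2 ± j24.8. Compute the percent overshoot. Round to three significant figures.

%OS ≈ 3.62%

|pole| = ω_n = √(26.2² + 24.8²) = 36.1 rad/s; ζ = cos θ = σ/ω_n = 0.726.
%OS = 100·exp(−πζ/√(1−ζ²)) = 3.62%.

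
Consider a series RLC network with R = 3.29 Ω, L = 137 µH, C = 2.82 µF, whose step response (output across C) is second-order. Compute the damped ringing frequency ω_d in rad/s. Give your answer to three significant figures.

For a series RLC circuit (capacitor voltage as output), ω_n = 1/√(LC) = 1/√(137 µH · 2.82 µF) = 50900 rad/s.
ζ = (R/2)·√(C/L) = (3.29/2)·√(2.82 µF/137 µH) = 0.236.
The damped frequency ω_d = ω_n√(1−ζ²) = 49400 rad/s.

ω_d ≈ 49400 rad/s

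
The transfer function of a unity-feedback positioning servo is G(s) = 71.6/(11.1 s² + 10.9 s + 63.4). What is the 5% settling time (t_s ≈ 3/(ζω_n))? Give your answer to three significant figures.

Dividing through by 11.1: denominator becomes s² + 0.9820 s + 5.712.
So ω_n = √5.712 = 2.39 rad/s and ζ = 0.9820/(2·2.39) = 0.205.
t_s ≈ 3/(ζω_n) = 6.11 s.

t_s ≈ 6.11 s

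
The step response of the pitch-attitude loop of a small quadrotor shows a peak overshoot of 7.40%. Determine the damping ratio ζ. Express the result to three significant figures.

ζ ≈ 0.638

From %OS = 100·exp(−πζ/√(1−ζ²)), invert to get ζ = −ln(OS)/√(π² + ln²(OS)) with OS = 0.0740.
−ln 0.0740 = 2.604, so ζ = 2.604/√(π² + 6.779) = 0.638.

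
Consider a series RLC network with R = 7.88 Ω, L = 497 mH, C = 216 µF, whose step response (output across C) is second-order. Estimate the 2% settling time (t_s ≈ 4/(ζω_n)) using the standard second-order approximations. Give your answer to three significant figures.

t_s ≈ 0.505 s

For a series RLC circuit (capacitor voltage as output), ω_n = 1/√(LC) = 1/√(497 mH · 216 µF) = 96.5 rad/s.
ζ = (R/2)·√(C/L) = (7.88/2)·√(216 µF/497 mH) = 0.0821.
t_s ≈ 4/(ζω_n) = 0.505 s.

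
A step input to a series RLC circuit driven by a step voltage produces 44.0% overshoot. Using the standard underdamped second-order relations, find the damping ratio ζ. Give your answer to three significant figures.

From %OS = 100·exp(−πζ/√(1−ζ²)), invert to get ζ = −ln(OS)/√(π² + ln²(OS)) with OS = 0.440.
−ln 0.440 = 0.8210, so ζ = 0.8210/√(π² + 0.6740) = 0.253.

ζ ≈ 0.253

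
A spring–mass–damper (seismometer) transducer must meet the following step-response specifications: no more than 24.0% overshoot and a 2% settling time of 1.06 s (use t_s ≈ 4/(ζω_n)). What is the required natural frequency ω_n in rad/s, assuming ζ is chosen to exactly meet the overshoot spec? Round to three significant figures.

From %OS = 100·exp(−πζ/√(1−ζ²)), invert to get ζ = −ln(OS)/√(π² + ln²(OS)) with OS = 0.240.
−ln 0.240 = 1.427, so ζ = 1.427/√(π² + 2.037) = 0.414.
Then ω_n = 4/(ζ t_s) = 4/(0.414 × 1.06) = 9.12 rad/s.

ω_n ≈ 9.12 rad/s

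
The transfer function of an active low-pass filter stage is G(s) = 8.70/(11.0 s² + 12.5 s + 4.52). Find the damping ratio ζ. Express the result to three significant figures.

ζ ≈ 0.886

Dividing through by 11.0: denominator becomes s² + 1.136 s + 0.4109.
So ω_n = √0.4109 = 0.641 rad/s and ζ = 1.136/(2·0.641) = 0.886.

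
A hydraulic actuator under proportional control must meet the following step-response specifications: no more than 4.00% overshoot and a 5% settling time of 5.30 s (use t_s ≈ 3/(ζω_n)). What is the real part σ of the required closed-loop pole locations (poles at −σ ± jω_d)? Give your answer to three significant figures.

σ ≈ 0.566

The settling-time spec alone fixes σ = ζω_n = 3/t_s = 3/5.30 = 0.566.
(Overshoot then fixes ζ = 0.716 and hence ω_d = σ·√(1−ζ²)/ζ = 0.552 rad/s.)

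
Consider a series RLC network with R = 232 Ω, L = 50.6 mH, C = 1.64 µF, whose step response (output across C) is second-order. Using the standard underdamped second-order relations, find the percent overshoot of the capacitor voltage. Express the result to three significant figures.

For a series RLC circuit (capacitor voltage as output), ω_n = 1/√(LC) = 1/√(50.6 mH · 1.64 µF) = 3470 rad/s.
ζ = (R/2)·√(C/L) = (232/2)·√(1.64 µF/50.6 mH) = 0.660.
%OS = 100 e^{−πζ/√(1−ζ²)} with ζ = 0.660 gives 6.31%.

%OS ≈ 6.31%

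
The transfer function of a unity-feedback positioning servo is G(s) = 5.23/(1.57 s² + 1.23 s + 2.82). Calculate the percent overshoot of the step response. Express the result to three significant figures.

Dividing through by 1.57: denominator becomes s² + 0.7834 s + 1.796.
So ω_n = √1.796 = 1.34 rad/s and ζ = 0.7834/(2·1.34) = 0.292.
Overshoot: exp(−π·0.292/√(1−0.292²)) = 0.383, i.e. 38.3%.

%OS ≈ 38.3%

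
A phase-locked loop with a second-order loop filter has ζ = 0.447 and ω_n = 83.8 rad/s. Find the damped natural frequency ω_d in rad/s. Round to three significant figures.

ω_d ≈ 75.0 rad/s

ω_d = ω_n√(1−ζ²) = 83.8·√0.800 = 75.0 rad/s.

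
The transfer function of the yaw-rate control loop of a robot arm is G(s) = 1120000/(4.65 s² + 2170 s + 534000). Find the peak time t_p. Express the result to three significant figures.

t_p ≈ 0.0128 s

Dividing through by 4.65: denominator becomes s² + 466.7 s + 114800.
So ω_n = √114800 = 339 rad/s and ζ = 466.7/(2·339) = 0.689.
ω_d = ω_n√(1−ζ²) = 246 rad/s. t_p = π/ω_d = 0.0128 s.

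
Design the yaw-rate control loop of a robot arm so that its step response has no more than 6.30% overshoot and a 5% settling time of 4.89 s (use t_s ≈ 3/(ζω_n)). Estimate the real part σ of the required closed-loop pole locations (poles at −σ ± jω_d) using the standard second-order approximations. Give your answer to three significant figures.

The settling-time spec alone fixes σ = ζω_n = 3/t_s = 3/4.89 = 0.613.
(Overshoot then fixes ζ = 0.661 and hence ω_d = σ·√(1−ζ²)/ζ = 0.697 rad/s.)

σ ≈ 0.613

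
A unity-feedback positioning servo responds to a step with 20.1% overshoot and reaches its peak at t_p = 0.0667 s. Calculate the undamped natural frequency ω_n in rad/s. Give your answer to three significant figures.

ω_n ≈ 52.9 rad/s

The overshoot fixes ζ = −ln(OS)/√(π²+ln²(OS)) = 0.455.
From t_p = π/ω_d, ω_d = π/0.0667 = 47.1 rad/s, so ω_n = ω_d/√(1−ζ²) = 52.9 rad/s.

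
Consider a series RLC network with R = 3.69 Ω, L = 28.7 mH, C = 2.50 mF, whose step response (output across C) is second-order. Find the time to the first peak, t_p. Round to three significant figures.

t_p ≈ 0.0317 s

For a series RLC circuit (capacitor voltage as output), ω_n = 1/√(LC) = 1/√(28.7 mH · 2.50 mF) = 118 rad/s.
ζ = (R/2)·√(C/L) = (3.69/2)·√(2.50 mF/28.7 mH) = 0.545.
ω_d = 118·√(1 − 0.545²) = 99.0 rad/s. t_p = π/ω_d = 0.0317 s.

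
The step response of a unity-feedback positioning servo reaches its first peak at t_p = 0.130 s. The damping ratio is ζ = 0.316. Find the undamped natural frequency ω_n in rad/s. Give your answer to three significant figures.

ω_n ≈ 25.5 rad/s

Peak time t_p = π/ω_d, so ω_d = π/t_p = π/0.130 = 24.2 rad/s.
ω_n = ω_d/√(1−ζ²) = 24.2/√0.900 = 25.5 rad/s.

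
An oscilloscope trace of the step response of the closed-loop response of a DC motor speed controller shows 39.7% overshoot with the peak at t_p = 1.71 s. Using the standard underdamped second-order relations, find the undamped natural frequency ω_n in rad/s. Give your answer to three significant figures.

ω_n ≈ 1.91 rad/s

The overshoot fixes ζ = −ln(OS)/√(π²+ln²(OS)) = 0.282.
t_p = π/ω_d ⇒ ω_d = 1.84 rad/s; then ω_n = ω_d/√(1−ζ²) = 1.91 rad/s.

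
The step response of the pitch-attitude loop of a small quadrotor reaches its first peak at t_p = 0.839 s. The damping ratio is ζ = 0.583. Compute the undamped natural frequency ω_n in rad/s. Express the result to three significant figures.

ω_n ≈ 4.61 rad/s

Peak time t_p = π/ω_d, so ω_d = π/t_p = π/0.839 = 3.74 rad/s.
ω_n = ω_d/√(1−ζ²) = 3.74/√0.660 = 4.61 rad/s.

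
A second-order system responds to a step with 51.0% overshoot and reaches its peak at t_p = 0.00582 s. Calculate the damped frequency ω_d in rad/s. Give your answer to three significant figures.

ω_d ≈ 540 rad/s

t_p = π/ω_d, so ω_d = π/0.00582 = 540 rad/s.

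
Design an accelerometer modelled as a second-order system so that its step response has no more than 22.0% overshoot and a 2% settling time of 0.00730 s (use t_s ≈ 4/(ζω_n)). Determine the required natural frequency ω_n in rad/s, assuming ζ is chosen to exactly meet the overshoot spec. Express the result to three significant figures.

Inverting the overshoot relation: ζ = |ln 0.220|/√(π² + ln²0.220) = 0.434.
From t_s ≈ 4/(ζω_n): ω_n = 4/(ζ·t_s) = 4/(0.434·0.00730) = 1260 rad/s.

ω_n ≈ 1260 rad/s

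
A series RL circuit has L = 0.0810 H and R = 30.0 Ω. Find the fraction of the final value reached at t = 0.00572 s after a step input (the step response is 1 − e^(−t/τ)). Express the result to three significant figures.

y/y_∞ ≈ 0.880

τ = L/R = 0.0810/30.0 = 0.00270 s.
y(t)/y_∞ = 1 − e^(−t/τ) = 1 − e^(−0.00572/0.00270) = 1 − e^(−2.12) = 0.880.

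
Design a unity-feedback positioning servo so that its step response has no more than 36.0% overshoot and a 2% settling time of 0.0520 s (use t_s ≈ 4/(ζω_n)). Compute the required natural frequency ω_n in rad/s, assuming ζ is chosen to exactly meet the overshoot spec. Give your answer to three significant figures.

ω_n ≈ 249 rad/s

Inverting the overshoot relation: ζ = |ln 0.360|/√(π² + ln²0.360) = 0.309.
From t_s ≈ 4/(ζω_n): ω_n = 4/(ζ·t_s) = 4/(0.309·0.0520) = 249 rad/s.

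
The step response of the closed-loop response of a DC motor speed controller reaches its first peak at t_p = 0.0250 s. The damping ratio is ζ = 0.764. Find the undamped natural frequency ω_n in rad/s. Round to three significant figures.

Peak time t_p = π/ω_d, so ω_d = π/t_p = π/0.0250 = 126 rad/s.
ω_n = ω_d/√(1−ζ²) = 126/√0.416 = 195 rad/s.

ω_n ≈ 195 rad/s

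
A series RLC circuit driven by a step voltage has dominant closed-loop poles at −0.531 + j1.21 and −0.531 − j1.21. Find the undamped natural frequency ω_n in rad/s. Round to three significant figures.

ω_n ≈ 1.32 rad/s

The poles are at −σ ± jω_d with σ = 0.531 and ω_d = 1.21, so ω_n = √(σ²+ω_d²) = 1.32 rad/s and ζ = σ/ω_n = 0.402.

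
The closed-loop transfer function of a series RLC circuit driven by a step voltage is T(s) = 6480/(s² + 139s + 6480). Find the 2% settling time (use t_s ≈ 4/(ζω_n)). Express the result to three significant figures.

t_s ≈ 0.0576 s

Matching coefficients with s² + 2ζω_n s + ω_n² gives ω_n² = 6480 ⇒ ω_n = 80.5 rad/s, and ζ = 139/(2ω_n) = 0.863.
t_s ≈ 4/(ζω_n) = 4/(0.863·80.5) = 0.0576 s.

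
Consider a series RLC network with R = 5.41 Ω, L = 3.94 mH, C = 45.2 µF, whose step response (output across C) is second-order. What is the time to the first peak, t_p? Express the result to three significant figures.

For a series RLC circuit (capacitor voltage as output), ω_n = 1/√(LC) = 1/√(3.94 mH · 45.2 µF) = 2370 rad/s.
ζ = (R/2)·√(C/L) = (5.41/2)·√(45.2 µF/3.94 mH) = 0.290.
ω_d = ω_n√(1−ζ²) = 2270 rad/s. t_p = π/ω_d = 0.00139 s.

t_p ≈ 0.00139 s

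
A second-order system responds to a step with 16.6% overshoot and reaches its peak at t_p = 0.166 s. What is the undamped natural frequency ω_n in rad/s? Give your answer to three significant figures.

The overshoot fixes ζ = −ln(OS)/√(π²+ln²(OS)) = 0.496.
From t_p = π/ω_d, ω_d = π/0.166 = 18.9 rad/s, so ω_n = ω_d/√(1−ζ²) = 21.8 rad/s.

ω_n ≈ 21.8 rad/s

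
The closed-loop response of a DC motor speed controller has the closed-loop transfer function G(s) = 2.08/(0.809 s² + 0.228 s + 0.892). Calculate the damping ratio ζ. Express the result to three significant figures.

ζ ≈ 0.134

Dividing through by 0.809: denominator becomes s² + 0.2818 s + 1.103.
So ω_n = √1.103 = 1.05 rad/s and ζ = 0.2818/(2·1.05) = 0.134.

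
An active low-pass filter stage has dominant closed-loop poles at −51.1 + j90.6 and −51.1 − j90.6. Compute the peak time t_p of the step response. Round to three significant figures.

t_p = π/ω_d with ω_d = 90.6 (the imaginary part), so t_p = 0.0347 s.

t_p ≈ 0.0347 s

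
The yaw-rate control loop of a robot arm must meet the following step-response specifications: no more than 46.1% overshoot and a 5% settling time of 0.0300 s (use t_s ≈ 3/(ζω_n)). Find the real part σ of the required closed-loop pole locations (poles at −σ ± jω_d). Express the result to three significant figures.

σ ≈ 100

The settling-time spec alone fixes σ = ζω_n = 3/t_s = 3/0.0300 = 100.
(Overshoot then fixes ζ = 0.239 and hence ω_d = σ·√(1−ζ²)/ζ = 406 rad/s.)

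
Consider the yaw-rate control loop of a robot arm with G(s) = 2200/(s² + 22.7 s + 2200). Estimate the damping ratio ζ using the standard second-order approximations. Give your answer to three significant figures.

ζ ≈ 0.242

Comparing the denominator to s² + 2ζω_n s + ω_n²: ω_n = √2200 = 46.9 rad/s, and 2ζω_n = 22.7 so ζ = 22.7/(2·46.9) = 0.242.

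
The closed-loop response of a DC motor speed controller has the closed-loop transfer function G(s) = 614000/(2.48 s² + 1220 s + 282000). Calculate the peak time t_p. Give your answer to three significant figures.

t_p ≈ 0.0136 s

Dividing through by 2.48: denominator becomes s² + 491.9 s + 113700.
So ω_n = √113700 = 337 rad/s and ζ = 491.9/(2·337) = 0.729.
The damped frequency ω_d = ω_n√(1−ζ²) = 231 rad/s. t_p = π/ω_d = 0.0136 s.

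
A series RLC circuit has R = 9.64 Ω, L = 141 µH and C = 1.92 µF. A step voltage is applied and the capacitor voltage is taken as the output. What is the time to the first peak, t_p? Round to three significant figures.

For a series RLC circuit (capacitor voltage as output), ω_n = 1/√(LC) = 1/√(141 µH · 1.92 µF) = 60800 rad/s.
ζ = (R/2)·√(C/L) = (9.64/2)·√(1.92 µF/141 µH) = 0.562.
ω_d = 60800·√(1 − 0.562²) = 50300 rad/s. t_p = π/ω_d = 0.0000625 s.

t_p ≈ 0.0000625 s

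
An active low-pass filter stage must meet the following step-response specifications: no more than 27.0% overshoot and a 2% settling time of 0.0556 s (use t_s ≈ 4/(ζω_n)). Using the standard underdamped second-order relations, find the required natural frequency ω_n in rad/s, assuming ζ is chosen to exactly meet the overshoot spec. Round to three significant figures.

ω_n ≈ 187 rad/s

Inverting the overshoot relation: ζ = |ln 0.270|/√(π² + ln²0.270) = 0.385.
Then ω_n = 4/(ζ t_s) = 4/(0.385 × 0.0556) = 187 rad/s.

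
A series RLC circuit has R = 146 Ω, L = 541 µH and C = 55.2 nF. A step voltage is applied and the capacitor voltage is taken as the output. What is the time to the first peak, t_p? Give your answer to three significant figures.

For a series RLC circuit (capacitor voltage as output), ω_n = 1/√(LC) = 1/√(541 µH · 55.2 nF) = 183000 rad/s.
ζ = (R/2)·√(C/L) = (146/2)·√(55.2 nF/541 µH) = 0.737.
ω_d = ω_n√(1−ζ²) = 124000 rad/s. t_p = π/ω_d = 0.0000254 s.

t_p ≈ 0.0000254 s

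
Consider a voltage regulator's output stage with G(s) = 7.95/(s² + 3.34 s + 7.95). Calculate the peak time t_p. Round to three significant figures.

ω_n = √7.95 = 2.82 rad/s; ζ = 3.34/(2·2.82) = 0.592.
The damped frequency ω_d = ω_n√(1−ζ²) = 2.27 rad/s. Then t_p = π/ω_d = 1.38 s.

t_p ≈ 1.38 s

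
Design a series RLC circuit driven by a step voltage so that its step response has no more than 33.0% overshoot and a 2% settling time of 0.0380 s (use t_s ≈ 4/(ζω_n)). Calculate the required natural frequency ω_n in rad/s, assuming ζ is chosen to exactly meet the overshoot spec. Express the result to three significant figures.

From %OS = 100·exp(−πζ/√(1−ζ²)), invert to get ζ = −ln(OS)/√(π² + ln²(OS)) with OS = 0.330.
−ln 0.330 = 1.109, so ζ = 1.109/√(π² + 1.229) = 0.333.
From t_s ≈ 4/(ζω_n): ω_n = 4/(ζ·t_s) = 4/(0.333·0.0380) = 316 rad/s.

ω_n ≈ 316 rad/s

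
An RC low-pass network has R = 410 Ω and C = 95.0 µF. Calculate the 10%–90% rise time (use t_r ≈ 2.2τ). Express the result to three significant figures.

t_r ≈ 0.0857 s

τ = RC = 410 × 95.0 µF = 0.0390 s.
t_r ≈ 2.2τ = 0.0857 s.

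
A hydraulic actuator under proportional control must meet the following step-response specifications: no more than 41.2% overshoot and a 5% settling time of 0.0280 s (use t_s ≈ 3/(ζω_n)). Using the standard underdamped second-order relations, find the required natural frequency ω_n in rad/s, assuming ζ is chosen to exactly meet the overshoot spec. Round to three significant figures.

Inverting the overshoot relation: ζ = |ln 0.412|/√(π² + ln²0.412) = 0.272.
From t_s ≈ 3/(ζω_n): ω_n = 3/(ζ·t_s) = 3/(0.272·0.0280) = 394 rad/s.

ω_n ≈ 394 rad/s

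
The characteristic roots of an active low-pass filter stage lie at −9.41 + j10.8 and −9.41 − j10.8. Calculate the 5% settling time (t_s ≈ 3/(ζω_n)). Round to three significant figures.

t_s ≈ 0.319 s

For poles at −σ ± jω_d, ζω_n = σ = 9.41, so t_s ≈ 3/σ = 0.319 s.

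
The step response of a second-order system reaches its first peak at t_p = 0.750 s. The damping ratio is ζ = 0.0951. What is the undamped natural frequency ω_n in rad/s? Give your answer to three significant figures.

Peak time t_p = π/ω_d, so ω_d = π/t_p = π/0.750 = 4.19 rad/s.
ω_n = ω_d/√(1−ζ²) = 4.19/√0.991 = 4.21 rad/s.

ω_n ≈ 4.21 rad/s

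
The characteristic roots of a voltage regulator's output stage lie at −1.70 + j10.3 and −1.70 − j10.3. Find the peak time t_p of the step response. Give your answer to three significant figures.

t_p = π/ω_d with ω_d = 10.3 (the imaginary part), so t_p = 0.305 s.

t_p ≈ 0.305 s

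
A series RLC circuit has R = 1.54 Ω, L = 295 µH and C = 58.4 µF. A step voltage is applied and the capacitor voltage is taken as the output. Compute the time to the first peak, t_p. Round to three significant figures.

For a series RLC circuit (capacitor voltage as output), ω_n = 1/√(LC) = 1/√(295 µH · 58.4 µF) = 7620 rad/s.
ζ = (R/2)·√(C/L) = (1.54/2)·√(58.4 µF/295 µH) = 0.343.
The damped frequency ω_d = ω_n√(1−ζ²) = 7160 rad/s. t_p = π/ω_d = 0.000439 s.

t_p ≈ 0.000439 s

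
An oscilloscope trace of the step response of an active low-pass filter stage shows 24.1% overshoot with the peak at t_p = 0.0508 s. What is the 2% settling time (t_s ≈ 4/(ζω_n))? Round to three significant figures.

ζ from %OS: ζ = |ln 0.241|/√(π²+ln²0.241) = 0.413.
t_p = π/ω_d ⇒ ω_d = 61.8 rad/s; then ω_n = ω_d/√(1−ζ²) = 67.9 rad/s.
t_s ≈ 4/(ζω_n) = 4/(0.413·67.9) = 0.143 s.

t_s ≈ 0.143 s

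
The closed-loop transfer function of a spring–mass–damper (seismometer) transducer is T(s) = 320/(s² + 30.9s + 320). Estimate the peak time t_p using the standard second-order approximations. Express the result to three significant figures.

ω_n = √320 = 17.9 rad/s; ζ = 30.9/(2·17.9) = 0.864.
ω_d = 17.9·√(1 − 0.864²) = 9.02 rad/s. Then t_p = π/ω_d = 0.348 s.

t_p ≈ 0.348 s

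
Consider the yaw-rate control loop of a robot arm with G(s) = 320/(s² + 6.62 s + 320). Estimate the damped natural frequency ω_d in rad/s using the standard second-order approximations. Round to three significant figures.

ω_n = √320 = 17.9 rad/s; ζ = 6.62/(2·17.9) = 0.185.
ω_d = ω_n√(1−ζ²) = 17.6 rad/s.

ω_d ≈ 17.6 rad/s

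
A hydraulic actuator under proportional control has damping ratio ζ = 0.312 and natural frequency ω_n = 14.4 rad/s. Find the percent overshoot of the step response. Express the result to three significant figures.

For an underdamped second-order system, %OS = 100·exp(−πζ/√(1−ζ²)).
πζ/√(1−ζ²) = π·0.312/√(1−0.0973) = 1.032, so %OS = 100·e^(−1.032) = 35.6%.

%OS ≈ 35.6%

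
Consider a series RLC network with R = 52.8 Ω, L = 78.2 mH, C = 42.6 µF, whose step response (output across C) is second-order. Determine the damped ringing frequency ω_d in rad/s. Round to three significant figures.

ω_d ≈ 432 rad/s

For a series RLC circuit (capacitor voltage as output), ω_n = 1/√(LC) = 1/√(78.2 mH · 42.6 µF) = 548 rad/s.
ζ = (R/2)·√(C/L) = (52.8/2)·√(42.6 µF/78.2 mH) = 0.616.
ω_d = ω_n√(1−ζ²) = 432 rad/s.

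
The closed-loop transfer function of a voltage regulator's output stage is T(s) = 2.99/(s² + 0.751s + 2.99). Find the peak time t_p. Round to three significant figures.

Comparing the denominator to s² + 2ζω_n s + ω_n²: ω_n = √2.99 = 1.73 rad/s, and 2ζω_n = 0.751 so ζ = 0.751/(2·1.73) = 0.217.
The damped frequency ω_d = ω_n√(1−ζ²) = 1.69 rad/s. Then t_p = π/ω_d = 1.86 s.

t_p ≈ 1.86 s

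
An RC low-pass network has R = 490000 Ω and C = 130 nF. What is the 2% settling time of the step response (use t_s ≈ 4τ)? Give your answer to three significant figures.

τ = RC = 490000 × 130 nF = 0.0637 s.
t_s ≈ 4τ = 0.255 s.

t_s ≈ 0.255 s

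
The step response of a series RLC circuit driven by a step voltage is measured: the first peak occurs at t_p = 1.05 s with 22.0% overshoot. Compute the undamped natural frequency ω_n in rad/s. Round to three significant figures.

The overshoot fixes ζ = −ln(OS)/√(π²+ln²(OS)) = 0.434.
From t_p = π/ω_d, ω_d = π/1.05 = 2.99 rad/s, so ω_n = ω_d/√(1−ζ²) = 3.32 rad/s.

ω_n ≈ 3.32 rad/s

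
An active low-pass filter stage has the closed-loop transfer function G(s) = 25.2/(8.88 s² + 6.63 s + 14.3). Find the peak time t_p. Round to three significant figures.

t_p ≈ 2.59 s

Dividing through by 8.88: denominator becomes s² + 0.7466 s + 1.610.
So ω_n = √1.610 = 1.27 rad/s and ζ = 0.7466/(2·1.27) = 0.294.
ω_d = 1.27·√(1 − 0.294²) = 1.21 rad/s. t_p = π/ω_d = 2.59 s.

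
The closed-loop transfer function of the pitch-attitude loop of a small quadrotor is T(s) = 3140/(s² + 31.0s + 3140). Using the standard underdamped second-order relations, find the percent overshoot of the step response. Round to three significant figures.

%OS ≈ 40.5%

Comparing the denominator to s² + 2ζω_n s + ω_n²: ω_n = √3140 = 56.0 rad/s, and 2ζω_n = 31.0 so ζ = 31.0/(2·56.0) = 0.277.
Overshoot: exp(−π·0.277/√(1−0.277²)) = 0.405, i.e. 40.5%.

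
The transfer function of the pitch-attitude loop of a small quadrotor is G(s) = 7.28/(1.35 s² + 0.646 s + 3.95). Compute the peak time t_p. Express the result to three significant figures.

t_p ≈ 1.85 s

Dividing through by 1.35: denominator becomes s² + 0.4785 s + 2.926.
So ω_n = √2.926 = 1.71 rad/s and ζ = 0.4785/(2·1.71) = 0.140.
The damped frequency ω_d = ω_n√(1−ζ²) = 1.69 rad/s. t_p = π/ω_d = 1.85 s.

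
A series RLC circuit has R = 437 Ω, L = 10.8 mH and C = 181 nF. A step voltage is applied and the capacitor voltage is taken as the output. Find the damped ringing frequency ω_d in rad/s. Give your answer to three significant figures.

For a series RLC circuit (capacitor voltage as output), ω_n = 1/√(LC) = 1/√(10.8 mH · 181 nF) = 22600 rad/s.
ζ = (R/2)·√(C/L) = (437/2)·√(181 nF/10.8 mH) = 0.894.
ω_d = ω_n√(1−ζ²) = 10100 rad/s.

ω_d ≈ 10100 rad/s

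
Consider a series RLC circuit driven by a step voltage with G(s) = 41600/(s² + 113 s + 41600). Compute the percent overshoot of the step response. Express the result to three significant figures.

%OS ≈ 40.4%

ω_n = √41600 = 204 rad/s; ζ = 113/(2·204) = 0.277.
%OS = 100·exp(−πζ/√(1−ζ²)) = 40.4%.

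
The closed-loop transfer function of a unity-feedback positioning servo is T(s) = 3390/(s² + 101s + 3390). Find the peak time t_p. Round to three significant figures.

t_p ≈ 0.108 s

Comparing the denominator to s² + 2ζω_n s + ω_n²: ω_n = √3390 = 58.2 rad/s, and 2ζω_n = 101 so ζ = 101/(2·58.2) = 0.867.
ω_d = ω_n√(1−ζ²) = 29.0 rad/s. Then t_p = π/ω_d = 0.108 s.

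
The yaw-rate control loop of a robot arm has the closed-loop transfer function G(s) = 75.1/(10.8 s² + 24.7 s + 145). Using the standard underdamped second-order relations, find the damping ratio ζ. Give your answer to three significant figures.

ζ ≈ 0.312

Dividing through by 10.8: denominator becomes s² + 2.287 s + 13.43.
So ω_n = √13.43 = 3.66 rad/s and ζ = 2.287/(2·3.66) = 0.312.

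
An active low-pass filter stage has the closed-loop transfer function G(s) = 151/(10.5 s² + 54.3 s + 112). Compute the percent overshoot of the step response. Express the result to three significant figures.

%OS ≈ 1.71%

Dividing through by 10.5: denominator becomes s² + 5.171 s + 10.67.
So ω_n = √10.67 = 3.27 rad/s and ζ = 5.171/(2·3.27) = 0.792.
Overshoot: exp(−π·0.792/√(1−0.792²)) = 0.0171, i.e. 1.71%.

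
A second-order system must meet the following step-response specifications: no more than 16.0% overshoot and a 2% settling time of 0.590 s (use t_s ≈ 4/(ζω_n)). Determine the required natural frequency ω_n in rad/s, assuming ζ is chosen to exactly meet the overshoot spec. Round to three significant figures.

ζ = −ln(OS)/√(π² + (ln OS)²). With OS = 0.160, ln OS = −1.833 and ζ = 1.833/3.637 = 0.504.
From t_s ≈ 4/(ζω_n): ω_n = 4/(ζ·t_s) = 4/(0.504·0.590) = 13.5 rad/s.

ω_n ≈ 13.5 rad/s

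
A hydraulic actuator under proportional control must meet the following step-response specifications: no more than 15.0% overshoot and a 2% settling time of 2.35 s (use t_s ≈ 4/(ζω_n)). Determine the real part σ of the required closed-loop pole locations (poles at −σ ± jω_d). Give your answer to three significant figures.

The settling-time spec alone fixes σ = ζω_n = 4/t_s = 4/2.35 = 1.70.
(Overshoot then fixes ζ = 0.517 and hence ω_d = σ·√(1−ζ²)/ζ = 2.82 rad/s.)

σ ≈ 1.70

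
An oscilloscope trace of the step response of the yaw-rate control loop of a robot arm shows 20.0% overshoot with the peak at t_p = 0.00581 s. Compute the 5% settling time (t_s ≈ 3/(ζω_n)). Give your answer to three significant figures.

t_s ≈ 0.0108 s

ζ from %OS: ζ = |ln 0.200|/√(π²+ln²0.200) = 0.456.
From t_p = π/ω_d, ω_d = π/0.00581 = 541 rad/s, so ω_n = ω_d/√(1−ζ²) = 608 rad/s.
t_s ≈ 3/(ζω_n) = 3/(0.456·608) = 0.0108 s.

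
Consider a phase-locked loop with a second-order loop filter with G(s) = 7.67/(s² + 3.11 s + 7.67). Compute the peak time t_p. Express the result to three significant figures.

Matching coefficients with s² + 2ζω_n s + ω_n² gives ω_n² = 7.67 ⇒ ω_n = 2.77 rad/s, and ζ = 3.11/(2ω_n) = 0.561.
The damped frequency ω_d = ω_n√(1−ζ²) = 2.29 rad/s. Then t_p = π/ω_d = 1.37 s.

t_p ≈ 1.37 s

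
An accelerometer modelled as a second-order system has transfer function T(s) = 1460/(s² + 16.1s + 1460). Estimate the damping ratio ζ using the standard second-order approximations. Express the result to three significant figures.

ω_n = √1460 = 38.2 rad/s; ζ = 16.1/(2·38.2) = 0.211.

ζ ≈ 0.211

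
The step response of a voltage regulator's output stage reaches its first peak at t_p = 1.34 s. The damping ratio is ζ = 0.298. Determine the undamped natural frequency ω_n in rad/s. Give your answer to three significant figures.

Peak time t_p = π/ω_d, so ω_d = π/t_p = π/1.34 = 2.34 rad/s.
ω_n = ω_d/√(1−ζ²) = 2.34/√0.911 = 2.46 rad/s.

ω_n ≈ 2.46 rad/s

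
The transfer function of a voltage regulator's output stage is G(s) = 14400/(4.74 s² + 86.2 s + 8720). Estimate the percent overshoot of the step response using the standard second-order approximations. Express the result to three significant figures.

Dividing through by 4.74: denominator becomes s² + 18.19 s + 1840.
So ω_n = √1840 = 42.9 rad/s and ζ = 18.19/(2·42.9) = 0.212.
%OS = 100·exp(−πζ/√(1−ζ²)) = 50.6%.

%OS ≈ 50.6%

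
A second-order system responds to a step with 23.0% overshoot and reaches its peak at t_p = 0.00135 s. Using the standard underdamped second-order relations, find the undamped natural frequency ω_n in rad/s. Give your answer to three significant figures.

ω_n ≈ 2570 rad/s

ζ from %OS: ζ = |ln 0.230|/√(π²+ln²0.230) = 0.424.
From t_p = π/ω_d, ω_d = π/0.00135 = 2330 rad/s, so ω_n = ω_d/√(1−ζ²) = 2570 rad/s.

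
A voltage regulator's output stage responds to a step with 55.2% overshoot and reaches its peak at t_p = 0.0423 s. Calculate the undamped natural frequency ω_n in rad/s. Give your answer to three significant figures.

ω_n ≈ 75.6 rad/s

ζ from %OS: ζ = |ln 0.552|/√(π²+ln²0.552) = 0.186.
t_p = π/ω_d ⇒ ω_d = 74.3 rad/s; then ω_n = ω_d/√(1−ζ²) = 75.6 rad/s.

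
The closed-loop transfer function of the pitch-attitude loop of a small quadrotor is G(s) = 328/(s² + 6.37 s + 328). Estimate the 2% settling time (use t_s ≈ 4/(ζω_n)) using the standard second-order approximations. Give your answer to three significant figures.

ω_n = √328 = 18.1 rad/s; ζ = 6.37/(2·18.1) = 0.176.
t_s ≈ 4/(ζω_n) = 4/(0.176·18.1) = 1.26 s.

t_s ≈ 1.26 s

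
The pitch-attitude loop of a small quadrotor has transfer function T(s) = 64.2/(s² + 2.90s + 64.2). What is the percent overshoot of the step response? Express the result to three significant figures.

%OS ≈ 56.1%

Matching coefficients with s² + 2ζω_n s + ω_n² gives ω_n² = 64.2 ⇒ ω_n = 8.01 rad/s, and ζ = 2.90/(2ω_n) = 0.181.
Overshoot: exp(−π·0.181/√(1−0.181²)) = 0.561, i.e. 56.1%.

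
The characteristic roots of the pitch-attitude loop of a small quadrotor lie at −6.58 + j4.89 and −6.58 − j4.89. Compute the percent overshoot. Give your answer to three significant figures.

%OS ≈ 1.46%

The poles are at −σ ± jω_d with σ = 6.58 and ω_d = 4.89, so ω_n = √(σ²+ω_d²) = 8.20 rad/s and ζ = σ/ω_n = 0.803.
Overshoot: exp(−π·0.803/√(1−0.803²)) = 0.0146, i.e. 1.46%.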